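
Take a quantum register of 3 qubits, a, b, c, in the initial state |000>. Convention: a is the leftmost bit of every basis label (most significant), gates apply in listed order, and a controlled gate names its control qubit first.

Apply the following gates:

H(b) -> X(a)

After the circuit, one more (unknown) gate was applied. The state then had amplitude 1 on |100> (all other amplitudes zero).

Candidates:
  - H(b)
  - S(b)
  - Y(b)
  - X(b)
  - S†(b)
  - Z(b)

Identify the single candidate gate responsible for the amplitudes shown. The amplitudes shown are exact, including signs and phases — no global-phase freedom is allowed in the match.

The unique candidate consistent with the amplitudes is H(b).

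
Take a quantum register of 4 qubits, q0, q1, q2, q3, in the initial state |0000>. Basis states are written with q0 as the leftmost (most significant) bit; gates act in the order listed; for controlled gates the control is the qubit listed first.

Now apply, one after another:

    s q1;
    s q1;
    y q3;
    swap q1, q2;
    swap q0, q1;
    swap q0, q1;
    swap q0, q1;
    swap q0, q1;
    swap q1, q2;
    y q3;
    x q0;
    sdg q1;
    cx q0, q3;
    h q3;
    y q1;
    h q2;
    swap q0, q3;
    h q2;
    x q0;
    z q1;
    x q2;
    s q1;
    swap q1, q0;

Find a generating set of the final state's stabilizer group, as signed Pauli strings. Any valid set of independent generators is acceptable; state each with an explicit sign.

The stabilizer group can be generated by -IXII, -ZIII, -IIZI, -IIIZ, among other valid generating sets. Key observation: steps 3-10 multiply out to the identity, so the circuit reduces to the remaining gates.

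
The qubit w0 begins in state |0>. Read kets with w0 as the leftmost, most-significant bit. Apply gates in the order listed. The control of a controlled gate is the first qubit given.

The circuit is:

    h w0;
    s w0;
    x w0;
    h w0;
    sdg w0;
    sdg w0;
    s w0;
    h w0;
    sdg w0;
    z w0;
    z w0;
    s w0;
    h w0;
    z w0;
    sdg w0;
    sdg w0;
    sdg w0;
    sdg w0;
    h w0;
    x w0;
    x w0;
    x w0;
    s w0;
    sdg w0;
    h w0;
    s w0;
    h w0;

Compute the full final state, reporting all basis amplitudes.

After the circuit, the state carries amplitude sqrt(2)*I/2 on |0>, sqrt(2)/2 on |1>.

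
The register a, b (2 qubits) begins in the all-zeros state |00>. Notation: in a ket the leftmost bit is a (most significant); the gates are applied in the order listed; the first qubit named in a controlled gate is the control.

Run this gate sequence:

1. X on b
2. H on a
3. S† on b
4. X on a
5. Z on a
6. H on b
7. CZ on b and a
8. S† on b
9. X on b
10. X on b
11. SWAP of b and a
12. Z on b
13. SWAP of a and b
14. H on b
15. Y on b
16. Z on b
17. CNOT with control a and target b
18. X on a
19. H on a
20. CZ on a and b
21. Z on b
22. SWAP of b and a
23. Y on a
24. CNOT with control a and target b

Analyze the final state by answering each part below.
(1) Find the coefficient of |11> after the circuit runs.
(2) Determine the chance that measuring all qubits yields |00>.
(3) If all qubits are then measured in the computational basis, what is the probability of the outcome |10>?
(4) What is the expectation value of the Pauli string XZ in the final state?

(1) |11> carries amplitude -1/2 - I/2 in the final state. Key observation: gates 9-10 undo each other exactly, leaving only the rest of the circuit to track.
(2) Outcome |00> occurs with probability 1/2.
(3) A full measurement returns |10> with probability 0.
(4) In the final state, XZ has expectation 0.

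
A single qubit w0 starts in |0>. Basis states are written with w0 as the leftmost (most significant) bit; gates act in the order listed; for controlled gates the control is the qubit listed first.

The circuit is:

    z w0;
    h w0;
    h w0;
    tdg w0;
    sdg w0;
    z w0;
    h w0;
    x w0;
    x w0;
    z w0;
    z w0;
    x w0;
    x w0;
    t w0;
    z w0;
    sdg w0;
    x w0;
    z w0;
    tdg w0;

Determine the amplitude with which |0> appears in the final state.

The final state's coefficient on |0> equals sqrt(2)*exp(3*I*pi/4)/2. Key observation: the block from step 8 through step 13 cancels to the identity and can be dropped.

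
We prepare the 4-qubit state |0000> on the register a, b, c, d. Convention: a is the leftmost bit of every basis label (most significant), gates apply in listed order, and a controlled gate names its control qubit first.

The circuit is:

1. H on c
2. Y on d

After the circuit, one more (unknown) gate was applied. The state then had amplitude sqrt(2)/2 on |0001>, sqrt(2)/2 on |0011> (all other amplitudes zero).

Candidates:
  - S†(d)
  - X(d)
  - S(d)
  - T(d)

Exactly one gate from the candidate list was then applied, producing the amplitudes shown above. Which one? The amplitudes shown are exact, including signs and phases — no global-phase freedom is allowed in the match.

It was S†(d) that produced the state shown.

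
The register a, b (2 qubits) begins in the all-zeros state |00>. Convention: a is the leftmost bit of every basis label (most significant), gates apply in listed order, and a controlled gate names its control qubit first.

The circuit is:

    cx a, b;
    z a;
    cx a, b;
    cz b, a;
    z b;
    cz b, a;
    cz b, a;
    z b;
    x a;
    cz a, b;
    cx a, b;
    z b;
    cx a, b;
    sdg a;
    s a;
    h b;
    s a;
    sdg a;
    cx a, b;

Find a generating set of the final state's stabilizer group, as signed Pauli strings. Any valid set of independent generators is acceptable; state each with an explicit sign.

The final state is stabilized by the group generated by +IX, -ZI; other independent generating sets are equally valid. Key observation: gates 5-8 undo each other exactly, leaving only the rest of the circuit to track.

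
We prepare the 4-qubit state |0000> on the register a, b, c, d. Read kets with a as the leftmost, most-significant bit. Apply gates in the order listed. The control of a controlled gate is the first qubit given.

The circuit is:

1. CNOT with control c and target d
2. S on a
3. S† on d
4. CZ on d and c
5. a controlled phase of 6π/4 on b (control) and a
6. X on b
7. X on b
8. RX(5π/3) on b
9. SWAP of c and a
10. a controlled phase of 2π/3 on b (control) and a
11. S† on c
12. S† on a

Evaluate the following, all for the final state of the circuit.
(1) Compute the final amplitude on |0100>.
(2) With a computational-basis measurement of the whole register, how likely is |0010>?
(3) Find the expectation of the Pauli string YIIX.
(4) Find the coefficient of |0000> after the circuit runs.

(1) The amplitude on |0100> is -I/2.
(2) Outcome |0010> occurs with probability 0.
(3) In the final state, YIIX has expectation 0.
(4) |0000> carries amplitude -sqrt(3)/2 in the final state.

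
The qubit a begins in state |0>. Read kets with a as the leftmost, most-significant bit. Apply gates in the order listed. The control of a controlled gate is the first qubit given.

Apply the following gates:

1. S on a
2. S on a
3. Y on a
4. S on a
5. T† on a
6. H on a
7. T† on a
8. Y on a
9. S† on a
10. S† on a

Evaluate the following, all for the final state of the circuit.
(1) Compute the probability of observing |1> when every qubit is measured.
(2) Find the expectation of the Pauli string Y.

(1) Outcome |1> occurs with probability 1/2.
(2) The observable Y averages to -sqrt(2)/2.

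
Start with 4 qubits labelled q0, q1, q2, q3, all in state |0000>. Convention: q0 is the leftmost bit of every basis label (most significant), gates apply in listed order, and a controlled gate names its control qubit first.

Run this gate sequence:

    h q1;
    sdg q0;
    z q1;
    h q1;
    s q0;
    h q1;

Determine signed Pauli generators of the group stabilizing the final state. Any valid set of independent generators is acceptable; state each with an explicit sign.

The final state is stabilized by the group generated by -IXII, +ZIII, +IIZI, +IIIZ; other independent generating sets are equally valid.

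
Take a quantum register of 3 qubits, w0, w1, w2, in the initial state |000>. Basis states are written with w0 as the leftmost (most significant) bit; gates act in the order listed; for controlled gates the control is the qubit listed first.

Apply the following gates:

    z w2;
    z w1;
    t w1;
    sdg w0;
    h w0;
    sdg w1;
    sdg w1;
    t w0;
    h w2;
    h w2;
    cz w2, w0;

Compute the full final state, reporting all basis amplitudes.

The final amplitudes are sqrt(2)/2 on |000>, sqrt(2)*exp(I*pi/4)/2 on |100>, and 0 on every other basis state. Key observation: gates 9-10 undo each other exactly, leaving only the rest of the circuit to track.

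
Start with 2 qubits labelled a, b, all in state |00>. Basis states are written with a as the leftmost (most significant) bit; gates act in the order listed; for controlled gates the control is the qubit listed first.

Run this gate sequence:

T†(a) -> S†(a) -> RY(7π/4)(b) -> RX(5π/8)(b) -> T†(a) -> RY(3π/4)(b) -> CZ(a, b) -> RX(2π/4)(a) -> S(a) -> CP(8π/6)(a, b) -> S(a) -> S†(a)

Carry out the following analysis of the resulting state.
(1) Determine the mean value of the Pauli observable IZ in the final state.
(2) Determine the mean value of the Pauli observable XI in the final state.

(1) The observable IZ averages to sin(5*pi/16)**2.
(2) In the final state, XI has expectation 3*sqrt(2 - sqrt(2))/16 + 5/8.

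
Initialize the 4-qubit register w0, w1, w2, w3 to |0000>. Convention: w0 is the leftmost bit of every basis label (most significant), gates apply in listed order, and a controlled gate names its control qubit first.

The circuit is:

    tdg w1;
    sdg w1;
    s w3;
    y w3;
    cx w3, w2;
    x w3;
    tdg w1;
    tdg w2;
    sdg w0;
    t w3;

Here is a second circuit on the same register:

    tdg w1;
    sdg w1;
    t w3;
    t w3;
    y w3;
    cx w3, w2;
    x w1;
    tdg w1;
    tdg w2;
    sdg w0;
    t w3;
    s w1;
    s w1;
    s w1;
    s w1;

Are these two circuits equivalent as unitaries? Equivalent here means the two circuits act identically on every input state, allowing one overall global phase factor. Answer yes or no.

No, they are not equivalent — no single phase factor reconciles the two unitaries.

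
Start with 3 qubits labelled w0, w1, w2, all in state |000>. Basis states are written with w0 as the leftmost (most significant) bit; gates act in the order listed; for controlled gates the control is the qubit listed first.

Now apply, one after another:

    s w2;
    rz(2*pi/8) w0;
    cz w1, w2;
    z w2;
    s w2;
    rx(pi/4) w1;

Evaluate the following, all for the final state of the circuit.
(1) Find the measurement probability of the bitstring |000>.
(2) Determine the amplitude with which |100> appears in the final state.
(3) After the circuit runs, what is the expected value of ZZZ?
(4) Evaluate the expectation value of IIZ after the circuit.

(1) The probability of measuring |000> is sqrt(2)/4 + 1/2.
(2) The final state's coefficient on |100> equals 0.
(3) The expectation value of ZZZ is sqrt(2)/2.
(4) In the final state, IIZ has expectation 1.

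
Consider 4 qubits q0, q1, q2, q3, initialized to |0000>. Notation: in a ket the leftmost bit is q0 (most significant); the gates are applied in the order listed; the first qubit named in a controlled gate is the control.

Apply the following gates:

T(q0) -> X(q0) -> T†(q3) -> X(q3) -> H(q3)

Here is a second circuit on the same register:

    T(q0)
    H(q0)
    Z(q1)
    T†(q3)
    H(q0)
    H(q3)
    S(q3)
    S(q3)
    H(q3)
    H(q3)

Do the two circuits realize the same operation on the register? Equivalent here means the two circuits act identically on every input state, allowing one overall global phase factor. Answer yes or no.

No, they are not equivalent — no single phase factor reconciles the two unitaries.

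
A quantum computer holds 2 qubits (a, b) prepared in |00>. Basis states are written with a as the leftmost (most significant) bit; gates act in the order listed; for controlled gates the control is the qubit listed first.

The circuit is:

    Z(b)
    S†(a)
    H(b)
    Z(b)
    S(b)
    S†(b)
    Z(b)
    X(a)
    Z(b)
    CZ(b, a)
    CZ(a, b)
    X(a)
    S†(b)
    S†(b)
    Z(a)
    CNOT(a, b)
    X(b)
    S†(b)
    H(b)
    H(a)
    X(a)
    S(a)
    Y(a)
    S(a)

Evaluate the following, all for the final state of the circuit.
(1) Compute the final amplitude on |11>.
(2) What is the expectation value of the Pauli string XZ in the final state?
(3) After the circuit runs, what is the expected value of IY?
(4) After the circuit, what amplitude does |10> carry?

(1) |11> carries amplitude sqrt(2)*(-1 - I)/4 in the final state. Key observation: the block from step 4 through step 7 cancels to the identity and can be dropped.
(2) The expectation value of XZ is 0.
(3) In the final state, IY has expectation 1.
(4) The amplitude on |10> is sqrt(2)*(-1 + I)/4.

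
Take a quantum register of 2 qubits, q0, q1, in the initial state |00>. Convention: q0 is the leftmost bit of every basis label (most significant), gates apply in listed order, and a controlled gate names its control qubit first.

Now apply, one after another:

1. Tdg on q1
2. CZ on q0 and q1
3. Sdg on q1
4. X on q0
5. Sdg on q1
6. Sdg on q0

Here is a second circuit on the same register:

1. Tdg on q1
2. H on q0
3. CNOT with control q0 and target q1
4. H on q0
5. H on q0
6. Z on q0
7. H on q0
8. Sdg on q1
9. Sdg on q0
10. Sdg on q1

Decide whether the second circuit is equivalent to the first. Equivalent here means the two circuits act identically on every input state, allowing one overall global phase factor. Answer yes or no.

No, they are not equivalent — no single phase factor reconciles the two unitaries.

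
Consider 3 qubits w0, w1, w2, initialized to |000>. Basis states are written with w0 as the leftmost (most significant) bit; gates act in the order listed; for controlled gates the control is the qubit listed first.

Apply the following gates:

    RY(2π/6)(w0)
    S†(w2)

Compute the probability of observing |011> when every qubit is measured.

Outcome |011> occurs with probability 0.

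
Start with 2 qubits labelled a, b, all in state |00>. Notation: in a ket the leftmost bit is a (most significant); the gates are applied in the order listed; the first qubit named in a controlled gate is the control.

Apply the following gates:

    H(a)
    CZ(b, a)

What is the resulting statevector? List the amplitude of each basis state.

The final amplitudes are sqrt(2)/2 on |00>, 0 on |01>, sqrt(2)/2 on |10>, 0 on |11>.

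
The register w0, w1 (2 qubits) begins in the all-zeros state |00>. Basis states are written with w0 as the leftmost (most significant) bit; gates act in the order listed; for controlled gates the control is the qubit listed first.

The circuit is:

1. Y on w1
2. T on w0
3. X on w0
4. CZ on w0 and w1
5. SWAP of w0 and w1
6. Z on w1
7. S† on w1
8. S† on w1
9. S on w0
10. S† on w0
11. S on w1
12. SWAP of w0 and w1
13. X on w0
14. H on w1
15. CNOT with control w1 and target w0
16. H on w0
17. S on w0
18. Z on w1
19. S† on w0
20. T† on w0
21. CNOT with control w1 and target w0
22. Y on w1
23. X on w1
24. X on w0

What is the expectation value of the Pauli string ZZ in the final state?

The expectation value of ZZ is 0.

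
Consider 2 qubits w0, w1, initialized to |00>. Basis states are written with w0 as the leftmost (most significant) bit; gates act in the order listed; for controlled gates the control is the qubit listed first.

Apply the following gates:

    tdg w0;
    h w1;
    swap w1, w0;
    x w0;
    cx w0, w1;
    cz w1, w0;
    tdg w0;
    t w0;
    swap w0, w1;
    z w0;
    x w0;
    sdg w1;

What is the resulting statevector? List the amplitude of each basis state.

The final amplitudes are 0 on |00>, -sqrt(2)*I/2 on |01>, sqrt(2)/2 on |10>, 0 on |11>.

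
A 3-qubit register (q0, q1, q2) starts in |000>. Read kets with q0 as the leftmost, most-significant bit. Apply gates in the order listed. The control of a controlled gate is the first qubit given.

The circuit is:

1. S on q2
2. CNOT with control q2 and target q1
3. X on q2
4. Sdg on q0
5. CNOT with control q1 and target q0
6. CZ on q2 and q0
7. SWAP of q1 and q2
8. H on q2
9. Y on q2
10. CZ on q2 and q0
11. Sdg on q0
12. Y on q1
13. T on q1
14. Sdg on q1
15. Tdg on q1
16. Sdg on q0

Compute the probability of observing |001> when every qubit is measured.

The probability of measuring |001> is 1/2.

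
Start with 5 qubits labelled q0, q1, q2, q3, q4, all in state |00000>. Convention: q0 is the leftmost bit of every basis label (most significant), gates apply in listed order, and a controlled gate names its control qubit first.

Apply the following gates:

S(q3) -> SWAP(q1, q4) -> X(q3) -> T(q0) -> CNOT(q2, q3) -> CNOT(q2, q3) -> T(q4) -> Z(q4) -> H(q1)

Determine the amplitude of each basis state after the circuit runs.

The resulting statevector has amplitude sqrt(2)/2 on |00010>, sqrt(2)/2 on |01010>, and 0 on every other basis state. Key observation: steps 5-6 multiply out to the identity, so the circuit reduces to the remaining gates.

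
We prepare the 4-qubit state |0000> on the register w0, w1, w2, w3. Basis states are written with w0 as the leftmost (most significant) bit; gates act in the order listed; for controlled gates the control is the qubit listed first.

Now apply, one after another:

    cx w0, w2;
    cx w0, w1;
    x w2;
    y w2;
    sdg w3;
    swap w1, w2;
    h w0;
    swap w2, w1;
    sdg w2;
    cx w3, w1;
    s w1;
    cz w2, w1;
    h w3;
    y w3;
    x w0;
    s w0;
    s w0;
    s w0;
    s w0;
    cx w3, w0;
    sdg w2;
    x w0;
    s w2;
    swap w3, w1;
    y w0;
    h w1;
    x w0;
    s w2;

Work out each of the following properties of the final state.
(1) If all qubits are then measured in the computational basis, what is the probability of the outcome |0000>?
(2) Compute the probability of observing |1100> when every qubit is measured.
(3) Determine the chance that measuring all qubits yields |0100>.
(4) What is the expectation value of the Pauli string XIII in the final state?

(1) The probability of measuring |0000> is 0.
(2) The probability of measuring |1100> is 1/2.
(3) A full measurement returns |0100> with probability 1/2.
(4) The observable XIII averages to -1.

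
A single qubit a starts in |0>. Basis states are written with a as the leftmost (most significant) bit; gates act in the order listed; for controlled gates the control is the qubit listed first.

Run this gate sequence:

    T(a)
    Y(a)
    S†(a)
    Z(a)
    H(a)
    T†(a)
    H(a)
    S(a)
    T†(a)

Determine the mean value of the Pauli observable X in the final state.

The expectation value of X is 1/2.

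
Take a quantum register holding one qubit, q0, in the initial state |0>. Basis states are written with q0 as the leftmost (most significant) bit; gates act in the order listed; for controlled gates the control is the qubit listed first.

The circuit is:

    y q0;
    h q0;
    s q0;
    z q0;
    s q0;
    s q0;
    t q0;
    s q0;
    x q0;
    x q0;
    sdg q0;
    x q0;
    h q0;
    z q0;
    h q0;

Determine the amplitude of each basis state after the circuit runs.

The resulting statevector has amplitude sqrt(2)*I/2 on |0>, sqrt(2)*exp(I*pi/4)/2 on |1>.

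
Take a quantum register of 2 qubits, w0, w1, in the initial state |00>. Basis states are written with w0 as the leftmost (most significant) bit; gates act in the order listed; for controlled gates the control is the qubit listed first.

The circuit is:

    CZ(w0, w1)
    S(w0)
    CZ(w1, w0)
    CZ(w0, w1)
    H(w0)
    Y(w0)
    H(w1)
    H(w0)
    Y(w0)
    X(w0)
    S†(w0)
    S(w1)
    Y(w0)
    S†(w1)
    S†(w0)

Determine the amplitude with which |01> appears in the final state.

The amplitude on |01> is sqrt(2)/2.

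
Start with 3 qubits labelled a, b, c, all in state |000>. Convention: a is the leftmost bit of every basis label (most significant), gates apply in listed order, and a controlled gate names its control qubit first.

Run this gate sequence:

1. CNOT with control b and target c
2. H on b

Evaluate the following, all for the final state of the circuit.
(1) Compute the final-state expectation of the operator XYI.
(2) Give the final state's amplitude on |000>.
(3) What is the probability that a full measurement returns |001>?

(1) In the final state, XYI has expectation 0.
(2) The final state's coefficient on |000> equals sqrt(2)/2.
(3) The probability of measuring |001> is 0.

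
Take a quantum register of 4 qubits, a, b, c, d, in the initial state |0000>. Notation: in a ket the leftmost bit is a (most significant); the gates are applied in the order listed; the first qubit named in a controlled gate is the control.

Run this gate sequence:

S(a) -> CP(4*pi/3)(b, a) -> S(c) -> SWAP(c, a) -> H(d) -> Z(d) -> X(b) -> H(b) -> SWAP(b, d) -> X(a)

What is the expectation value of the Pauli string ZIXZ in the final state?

In the final state, ZIXZ has expectation 0.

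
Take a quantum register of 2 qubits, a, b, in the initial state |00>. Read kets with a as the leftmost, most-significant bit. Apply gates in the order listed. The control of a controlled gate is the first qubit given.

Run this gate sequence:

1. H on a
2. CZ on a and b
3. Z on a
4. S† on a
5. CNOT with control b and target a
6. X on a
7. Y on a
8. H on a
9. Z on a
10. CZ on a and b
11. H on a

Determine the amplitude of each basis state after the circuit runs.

The resulting statevector has amplitude -sqrt(2)/2 on |00>, 0 on |01>, -sqrt(2)*I/2 on |10>, 0 on |11>.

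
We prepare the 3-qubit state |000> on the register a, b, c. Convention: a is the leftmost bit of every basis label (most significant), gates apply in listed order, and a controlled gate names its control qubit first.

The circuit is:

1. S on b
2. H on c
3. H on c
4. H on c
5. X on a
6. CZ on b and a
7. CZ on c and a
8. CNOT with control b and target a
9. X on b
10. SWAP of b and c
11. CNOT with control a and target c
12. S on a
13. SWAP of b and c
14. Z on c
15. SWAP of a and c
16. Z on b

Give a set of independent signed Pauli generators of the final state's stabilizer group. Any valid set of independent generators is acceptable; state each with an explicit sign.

One valid set of independent stabilizer generators is +XII, +IZI, -IIZ (any independent generating set of the same group is equally correct).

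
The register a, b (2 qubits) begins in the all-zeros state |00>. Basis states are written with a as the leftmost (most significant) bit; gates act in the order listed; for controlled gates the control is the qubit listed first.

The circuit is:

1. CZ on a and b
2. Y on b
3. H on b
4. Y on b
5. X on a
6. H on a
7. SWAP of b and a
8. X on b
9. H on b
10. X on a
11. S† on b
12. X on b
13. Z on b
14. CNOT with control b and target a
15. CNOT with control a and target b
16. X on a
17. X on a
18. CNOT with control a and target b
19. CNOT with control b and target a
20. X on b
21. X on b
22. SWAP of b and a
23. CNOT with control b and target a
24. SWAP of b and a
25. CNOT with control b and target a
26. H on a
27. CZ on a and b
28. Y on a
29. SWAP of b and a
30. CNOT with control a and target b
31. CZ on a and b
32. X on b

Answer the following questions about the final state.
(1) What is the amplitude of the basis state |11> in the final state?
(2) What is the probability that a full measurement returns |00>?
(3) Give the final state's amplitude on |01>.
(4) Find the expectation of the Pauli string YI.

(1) |11> carries amplitude 1/2 in the final state. Key observation: steps 14-19 multiply out to the identity, so the circuit reduces to the remaining gates.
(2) Outcome |00> occurs with probability 1/4.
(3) The final state's coefficient on |01> equals -1/2.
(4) The expectation value of YI is 0.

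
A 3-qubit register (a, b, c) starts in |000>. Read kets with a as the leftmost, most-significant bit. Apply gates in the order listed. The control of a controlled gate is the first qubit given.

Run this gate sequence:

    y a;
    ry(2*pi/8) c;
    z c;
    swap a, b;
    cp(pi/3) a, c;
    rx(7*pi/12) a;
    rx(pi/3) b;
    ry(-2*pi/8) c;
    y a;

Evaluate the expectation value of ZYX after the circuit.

The expectation value of ZYX is -3*sqrt(2)/8 + sqrt(6)/8.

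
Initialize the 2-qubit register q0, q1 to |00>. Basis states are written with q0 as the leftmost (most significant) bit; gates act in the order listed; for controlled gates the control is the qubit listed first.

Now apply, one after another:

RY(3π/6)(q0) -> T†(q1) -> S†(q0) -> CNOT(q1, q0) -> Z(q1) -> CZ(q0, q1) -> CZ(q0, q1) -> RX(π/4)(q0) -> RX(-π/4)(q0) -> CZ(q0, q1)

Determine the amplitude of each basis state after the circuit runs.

After the circuit, the state carries amplitude sqrt(2)/2 on |00>, 0 on |01>, -sqrt(2)*I/2 on |10>, 0 on |11>. Key observation: steps 7-10 multiply out to the identity, so the circuit reduces to the remaining gates.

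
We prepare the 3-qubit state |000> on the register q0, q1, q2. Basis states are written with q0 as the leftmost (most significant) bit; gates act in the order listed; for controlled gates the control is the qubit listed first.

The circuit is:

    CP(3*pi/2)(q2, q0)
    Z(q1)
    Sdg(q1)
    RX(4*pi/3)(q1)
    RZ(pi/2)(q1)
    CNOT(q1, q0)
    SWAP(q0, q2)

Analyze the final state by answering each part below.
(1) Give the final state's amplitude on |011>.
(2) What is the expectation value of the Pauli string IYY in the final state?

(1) |011> carries amplitude -sqrt(3)*exp(3*I*pi/4)/2 in the final state.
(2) In the final state, IYY has expectation sqrt(3)/2.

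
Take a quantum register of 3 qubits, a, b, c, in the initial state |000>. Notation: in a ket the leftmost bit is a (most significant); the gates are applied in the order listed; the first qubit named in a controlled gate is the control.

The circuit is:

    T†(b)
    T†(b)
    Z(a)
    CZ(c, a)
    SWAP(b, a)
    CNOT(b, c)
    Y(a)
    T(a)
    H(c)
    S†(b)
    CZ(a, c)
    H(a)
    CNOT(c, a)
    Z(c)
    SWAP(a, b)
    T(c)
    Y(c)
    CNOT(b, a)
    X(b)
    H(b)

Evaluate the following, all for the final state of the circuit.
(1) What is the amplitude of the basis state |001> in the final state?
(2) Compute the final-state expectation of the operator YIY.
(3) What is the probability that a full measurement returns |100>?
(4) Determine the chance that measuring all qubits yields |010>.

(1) The final state's coefficient on |001> equals -sqrt(2)*exp(I*pi/4)/4.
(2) The expectation value of YIY is 0.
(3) Outcome |100> occurs with probability 1/8.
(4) The probability of measuring |010> is 1/8.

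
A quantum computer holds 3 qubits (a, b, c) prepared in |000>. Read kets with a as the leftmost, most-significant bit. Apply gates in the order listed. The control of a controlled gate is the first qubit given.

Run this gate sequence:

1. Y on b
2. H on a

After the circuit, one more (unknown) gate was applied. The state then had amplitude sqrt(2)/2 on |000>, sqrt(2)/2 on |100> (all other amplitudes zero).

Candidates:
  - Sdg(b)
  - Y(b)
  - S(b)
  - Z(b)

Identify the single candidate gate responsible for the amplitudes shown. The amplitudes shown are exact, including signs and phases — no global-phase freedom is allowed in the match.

The applied gate was Y(b).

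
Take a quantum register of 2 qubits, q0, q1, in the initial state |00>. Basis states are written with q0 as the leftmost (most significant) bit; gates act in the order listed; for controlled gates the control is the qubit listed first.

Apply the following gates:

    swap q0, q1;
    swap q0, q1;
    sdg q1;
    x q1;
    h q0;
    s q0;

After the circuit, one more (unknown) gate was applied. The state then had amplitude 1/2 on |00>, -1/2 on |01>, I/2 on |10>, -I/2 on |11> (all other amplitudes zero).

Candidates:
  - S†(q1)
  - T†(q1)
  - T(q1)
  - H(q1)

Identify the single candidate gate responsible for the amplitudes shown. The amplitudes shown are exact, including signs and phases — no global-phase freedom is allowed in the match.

The unique candidate consistent with the amplitudes is H(q1). Key observation: gates 1-2 undo each other exactly, leaving only the rest of the circuit to track.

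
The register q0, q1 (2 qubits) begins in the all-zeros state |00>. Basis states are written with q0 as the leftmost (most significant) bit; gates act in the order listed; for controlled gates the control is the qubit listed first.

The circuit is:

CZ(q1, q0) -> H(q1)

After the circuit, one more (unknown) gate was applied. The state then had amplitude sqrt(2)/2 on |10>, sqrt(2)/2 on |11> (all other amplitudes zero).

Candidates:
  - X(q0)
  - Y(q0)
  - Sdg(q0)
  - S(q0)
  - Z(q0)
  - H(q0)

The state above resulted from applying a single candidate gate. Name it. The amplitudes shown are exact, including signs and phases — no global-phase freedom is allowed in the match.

The unique candidate consistent with the amplitudes is X(q0).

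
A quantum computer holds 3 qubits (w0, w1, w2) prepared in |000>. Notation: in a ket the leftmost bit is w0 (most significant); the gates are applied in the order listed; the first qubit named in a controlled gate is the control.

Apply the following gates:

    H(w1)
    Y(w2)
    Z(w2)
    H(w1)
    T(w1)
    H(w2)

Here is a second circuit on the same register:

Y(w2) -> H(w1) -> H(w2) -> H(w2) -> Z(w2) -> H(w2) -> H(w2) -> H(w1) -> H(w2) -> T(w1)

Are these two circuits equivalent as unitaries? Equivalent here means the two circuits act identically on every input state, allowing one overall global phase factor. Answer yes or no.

Yes: on every input state the two circuits agree up to one overall phase factor.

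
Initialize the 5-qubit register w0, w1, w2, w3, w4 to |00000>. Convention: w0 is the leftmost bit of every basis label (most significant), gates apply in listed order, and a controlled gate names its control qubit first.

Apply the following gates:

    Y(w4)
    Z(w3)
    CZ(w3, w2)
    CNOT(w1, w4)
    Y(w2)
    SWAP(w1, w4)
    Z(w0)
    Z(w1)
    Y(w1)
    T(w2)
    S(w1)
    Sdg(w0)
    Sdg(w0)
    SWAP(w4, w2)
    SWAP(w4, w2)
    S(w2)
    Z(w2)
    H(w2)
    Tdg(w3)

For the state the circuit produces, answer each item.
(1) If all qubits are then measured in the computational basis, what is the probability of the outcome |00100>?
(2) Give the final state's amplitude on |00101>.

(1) Outcome |00100> occurs with probability 1/2. Key observation: the block from step 14 through step 15 cancels to the identity and can be dropped.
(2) The final state's coefficient on |00101> equals 0.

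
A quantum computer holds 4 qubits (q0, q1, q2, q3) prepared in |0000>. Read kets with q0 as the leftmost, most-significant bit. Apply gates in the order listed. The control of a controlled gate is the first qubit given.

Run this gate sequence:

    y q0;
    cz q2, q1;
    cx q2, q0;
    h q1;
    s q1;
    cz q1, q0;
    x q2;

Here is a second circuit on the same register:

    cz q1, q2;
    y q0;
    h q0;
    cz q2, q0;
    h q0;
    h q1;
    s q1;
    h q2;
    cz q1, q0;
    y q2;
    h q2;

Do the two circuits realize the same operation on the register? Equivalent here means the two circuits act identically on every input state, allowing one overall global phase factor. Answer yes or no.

No, they are not equivalent — no single phase factor reconciles the two unitaries.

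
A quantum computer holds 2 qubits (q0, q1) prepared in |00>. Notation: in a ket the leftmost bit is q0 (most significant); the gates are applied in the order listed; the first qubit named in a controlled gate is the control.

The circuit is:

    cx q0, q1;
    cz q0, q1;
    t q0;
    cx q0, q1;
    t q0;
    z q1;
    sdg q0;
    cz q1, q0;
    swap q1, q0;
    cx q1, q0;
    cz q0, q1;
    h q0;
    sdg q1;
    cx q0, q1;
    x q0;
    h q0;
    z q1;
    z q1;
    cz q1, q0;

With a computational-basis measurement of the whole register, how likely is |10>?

A full measurement returns |10> with probability 1/4.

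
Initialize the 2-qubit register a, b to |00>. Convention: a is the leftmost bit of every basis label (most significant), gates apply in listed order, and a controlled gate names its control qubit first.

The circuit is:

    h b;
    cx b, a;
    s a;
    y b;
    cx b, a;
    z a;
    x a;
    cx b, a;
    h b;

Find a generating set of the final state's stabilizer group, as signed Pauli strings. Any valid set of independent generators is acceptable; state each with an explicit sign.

The stabilizer group can be generated by +YZ, +ZX, among other valid generating sets.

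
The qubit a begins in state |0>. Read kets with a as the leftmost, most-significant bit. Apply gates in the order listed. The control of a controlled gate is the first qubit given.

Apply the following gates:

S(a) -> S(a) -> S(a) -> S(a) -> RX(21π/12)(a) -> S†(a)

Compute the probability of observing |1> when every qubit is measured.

The probability of measuring |1> is 1/2 - sqrt(2)/4. Key observation: gates 1-4 undo each other exactly, leaving only the rest of the circuit to track.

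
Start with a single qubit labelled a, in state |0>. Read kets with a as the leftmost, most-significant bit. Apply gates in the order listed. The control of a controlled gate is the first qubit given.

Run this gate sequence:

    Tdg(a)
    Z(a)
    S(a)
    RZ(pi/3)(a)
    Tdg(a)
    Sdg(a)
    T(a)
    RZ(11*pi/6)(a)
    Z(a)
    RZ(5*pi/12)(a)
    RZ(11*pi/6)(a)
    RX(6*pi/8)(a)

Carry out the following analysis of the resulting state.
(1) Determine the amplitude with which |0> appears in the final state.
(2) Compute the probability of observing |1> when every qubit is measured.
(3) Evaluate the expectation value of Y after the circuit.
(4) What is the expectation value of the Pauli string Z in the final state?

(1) The amplitude on |0> is -sqrt(2 - sqrt(2))*exp(19*I*pi/24)/2.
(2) Outcome |1> occurs with probability sqrt(2)/4 + 1/2.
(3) In the final state, Y has expectation -sqrt(2)/2.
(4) In the final state, Z has expectation -sqrt(2)/2.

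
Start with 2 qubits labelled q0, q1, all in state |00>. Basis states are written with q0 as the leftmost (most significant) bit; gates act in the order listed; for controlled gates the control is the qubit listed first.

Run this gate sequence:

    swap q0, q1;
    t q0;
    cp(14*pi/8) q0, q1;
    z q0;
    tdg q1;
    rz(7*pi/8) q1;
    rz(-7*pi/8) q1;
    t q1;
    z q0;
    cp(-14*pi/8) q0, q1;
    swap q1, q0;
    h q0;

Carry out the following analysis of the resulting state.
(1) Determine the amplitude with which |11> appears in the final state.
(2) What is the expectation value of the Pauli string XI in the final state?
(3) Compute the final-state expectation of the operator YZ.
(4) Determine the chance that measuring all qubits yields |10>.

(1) |11> carries amplitude 0 in the final state. Key observation: gates 3-10 undo each other exactly, leaving only the rest of the circuit to track.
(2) The observable XI averages to 1.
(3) The expectation value of YZ is 0.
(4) A full measurement returns |10> with probability 1/2.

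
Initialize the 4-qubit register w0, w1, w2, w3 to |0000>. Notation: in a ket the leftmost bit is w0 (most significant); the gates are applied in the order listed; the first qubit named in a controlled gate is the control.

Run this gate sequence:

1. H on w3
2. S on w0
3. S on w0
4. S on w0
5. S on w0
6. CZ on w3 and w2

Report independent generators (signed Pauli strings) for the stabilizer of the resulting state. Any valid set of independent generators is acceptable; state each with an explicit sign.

The final state is stabilized by the group generated by +IIIX, +ZIII, +IZII, +IIZI; other independent generating sets are equally valid. Key observation: the block from step 2 through step 5 cancels to the identity and can be dropped.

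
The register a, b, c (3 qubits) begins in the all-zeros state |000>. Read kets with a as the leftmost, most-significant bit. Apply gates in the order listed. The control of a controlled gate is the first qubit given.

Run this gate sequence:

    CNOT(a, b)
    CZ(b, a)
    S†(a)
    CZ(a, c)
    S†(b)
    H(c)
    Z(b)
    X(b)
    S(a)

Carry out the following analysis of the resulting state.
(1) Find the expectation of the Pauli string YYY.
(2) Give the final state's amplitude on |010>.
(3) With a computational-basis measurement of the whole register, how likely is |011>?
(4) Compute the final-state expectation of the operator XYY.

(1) The observable YYY averages to 0.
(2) The final state's coefficient on |010> equals sqrt(2)/2.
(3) Outcome |011> occurs with probability 1/2.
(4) In the final state, XYY has expectation 0.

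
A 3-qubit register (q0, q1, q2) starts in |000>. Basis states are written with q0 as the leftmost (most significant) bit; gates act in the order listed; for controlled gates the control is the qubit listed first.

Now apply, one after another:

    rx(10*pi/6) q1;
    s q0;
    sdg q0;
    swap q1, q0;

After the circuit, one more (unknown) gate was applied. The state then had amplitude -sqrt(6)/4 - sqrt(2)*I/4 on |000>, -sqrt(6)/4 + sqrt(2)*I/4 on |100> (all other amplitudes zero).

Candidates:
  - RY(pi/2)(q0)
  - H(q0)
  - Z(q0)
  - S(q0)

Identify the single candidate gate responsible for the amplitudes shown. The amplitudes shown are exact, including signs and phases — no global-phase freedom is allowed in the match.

The unique candidate consistent with the amplitudes is H(q0). Key observation: steps 2-3 multiply out to the identity, so the circuit reduces to the remaining gates.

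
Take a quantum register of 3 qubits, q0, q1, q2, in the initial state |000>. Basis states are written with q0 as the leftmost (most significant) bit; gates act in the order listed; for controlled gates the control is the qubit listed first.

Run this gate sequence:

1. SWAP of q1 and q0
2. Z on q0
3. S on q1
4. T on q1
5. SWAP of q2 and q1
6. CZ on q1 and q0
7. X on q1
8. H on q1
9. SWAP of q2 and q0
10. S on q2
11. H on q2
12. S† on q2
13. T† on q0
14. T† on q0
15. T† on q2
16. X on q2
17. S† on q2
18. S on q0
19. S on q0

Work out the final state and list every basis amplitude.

After the circuit, the state carries amplitude -exp(I*pi/4)/2 on |000>, -I/2 on |001>, exp(I*pi/4)/2 on |010>, I/2 on |011>, 0 on |100>, 0 on |101>, 0 on |110>, 0 on |111>.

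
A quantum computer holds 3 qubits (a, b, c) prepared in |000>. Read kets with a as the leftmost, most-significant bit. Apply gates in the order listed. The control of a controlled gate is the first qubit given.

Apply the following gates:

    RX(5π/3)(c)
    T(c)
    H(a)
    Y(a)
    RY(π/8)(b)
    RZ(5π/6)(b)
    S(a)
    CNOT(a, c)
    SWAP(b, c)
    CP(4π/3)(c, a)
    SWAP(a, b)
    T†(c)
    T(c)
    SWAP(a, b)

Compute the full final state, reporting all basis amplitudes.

The resulting statevector has amplitude sqrt(6)*exp(I*pi/12)*cos(pi/16)/4 on |000>, sqrt(6)*exp(11*I*pi/12)*sin(pi/16)/4 on |001>, sqrt(2)*exp(5*I*pi/6)*cos(pi/16)/4 on |010>, -sqrt(2)*exp(2*I*pi/3)*sin(pi/16)/4 on |011>, sqrt(2)*exp(I*pi/3)*cos(pi/16)/4 on |100>, sqrt(2)*I*sin(pi/16)/4 on |101>, -sqrt(6)*exp(7*I*pi/12)*cos(pi/16)/4 on |110>, -sqrt(6)*exp(3*I*pi/4)*sin(pi/16)/4 on |111>. Key observation: the block from step 11 through step 14 cancels to the identity and can be dropped.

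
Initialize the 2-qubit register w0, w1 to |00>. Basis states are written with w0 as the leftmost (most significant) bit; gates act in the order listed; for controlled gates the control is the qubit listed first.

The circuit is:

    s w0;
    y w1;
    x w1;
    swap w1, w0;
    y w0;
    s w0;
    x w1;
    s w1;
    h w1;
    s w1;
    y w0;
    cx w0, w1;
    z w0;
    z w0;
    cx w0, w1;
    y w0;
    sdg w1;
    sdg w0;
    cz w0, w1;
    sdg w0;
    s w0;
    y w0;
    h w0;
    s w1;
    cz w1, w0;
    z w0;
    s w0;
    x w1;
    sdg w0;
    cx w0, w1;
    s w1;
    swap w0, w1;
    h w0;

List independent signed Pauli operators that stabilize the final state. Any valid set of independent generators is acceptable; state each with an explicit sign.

The final state is stabilized by the group generated by +IY, +ZI; other independent generating sets are equally valid. Key observation: the block from step 10 through step 17 cancels to the identity and can be dropped.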